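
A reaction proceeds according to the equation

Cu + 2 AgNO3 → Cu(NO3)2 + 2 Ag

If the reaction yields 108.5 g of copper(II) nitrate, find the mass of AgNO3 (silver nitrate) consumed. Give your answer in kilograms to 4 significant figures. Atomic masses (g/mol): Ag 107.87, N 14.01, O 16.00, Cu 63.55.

0.1965 kg

M(Cu(NO3)2) = 63.55 + 2(14.01) + 6(16.00) = 187.57 g/mol.
M(AgNO3) = 107.87 + 14.01 + 3(16.00) = 169.88 g/mol.
n(Cu(NO3)2) = 108.50 g / 187.57 g/mol = 0.57845 mol.
From the equation the Cu(NO3)2:AgNO3 mole ratio is 1:2, so n(AgNO3) = 0.57845 × 2/1 = 1.1569 mol.
Mass of AgNO3 = 1.1569 mol × 169.88 g/mol = 196.53 g.
Converting to kg: 196.53 g = 0.1965 kg.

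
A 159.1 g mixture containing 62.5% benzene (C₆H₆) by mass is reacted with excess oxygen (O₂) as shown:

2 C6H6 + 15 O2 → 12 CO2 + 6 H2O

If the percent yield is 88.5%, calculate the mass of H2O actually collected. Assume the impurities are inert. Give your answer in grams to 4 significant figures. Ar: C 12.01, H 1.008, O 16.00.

60.89 g

Pure C6H6 available = 159.1 g × 0.625 = 99.438 g.
M(C6H6) = 6(12.01) + 6(1.008) = 78.108 g/mol.
M(H2O) = 2(1.008) + 16.00 = 18.016 g/mol.
n(C6H6) = 99.438 g / 78.108 g/mol = 1.2731 mol.
From the equation the C6H6:H2O mole ratio is 2:6, so n(H2O) = 1.2731 × 6/2 = 3.8192 mol.
Mass of H2O = 3.8192 mol × 18.016 g/mol = 68.807 g.
Actual mass collected = 68.807 g × 0.885 = 60.894 g.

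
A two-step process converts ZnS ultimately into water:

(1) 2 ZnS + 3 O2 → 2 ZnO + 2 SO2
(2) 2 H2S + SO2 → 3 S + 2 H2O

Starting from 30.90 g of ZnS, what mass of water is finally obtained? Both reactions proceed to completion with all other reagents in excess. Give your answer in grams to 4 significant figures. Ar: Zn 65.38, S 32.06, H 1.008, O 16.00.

11.43 g

M(ZnS) = 65.38 + 32.06 = 97.44 g/mol.
M(H2O) = 2(1.008) + 16.00 = 18.016 g/mol.
n(ZnS) = 30.900 / 97.44 = 0.31712 mol.
Step 1 gives a 2:2 ratio of ZnS to SO2, so n(SO2) = 0.31712 mol.
In step 2 the SO2:H2O ratio is 1:2, so n(H2O) = 0.63424 mol.
Mass of H2O = 0.63424 × 18.016 = 11.426 g.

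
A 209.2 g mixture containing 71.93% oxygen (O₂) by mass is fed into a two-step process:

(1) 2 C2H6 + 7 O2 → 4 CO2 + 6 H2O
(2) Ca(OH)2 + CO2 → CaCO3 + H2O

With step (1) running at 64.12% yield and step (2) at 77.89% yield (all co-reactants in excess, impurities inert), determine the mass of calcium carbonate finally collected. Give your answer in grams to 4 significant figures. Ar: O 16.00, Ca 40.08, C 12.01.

Pure O2 = 209.2 × 0.7193 = 150.48 g.
M(O2) = 2(16.00) = 32.00 g/mol.
M(CaCO3) = 40.08 + 12.01 + 3(16.00) = 100.09 g/mol.
n(O2) = 150.48 / 32.00 = 4.7024 mol.
Step 1 (O2:CO2 = 7:4): theoretical n(CO2) = 2.6871 mol; at 64.12% yield, n(CO2) = 1.7230 mol.
Step 2 (CO2:CaCO3 = 1:1): theoretical n(CaCO3) = 1.7230 mol, so theoretical mass = 1.7230 × 100.09 = 172.45 g.
At 77.89% yield, actual mass of CaCO3 = 172.45 × 0.7789 = 134.32 g.

134.3 g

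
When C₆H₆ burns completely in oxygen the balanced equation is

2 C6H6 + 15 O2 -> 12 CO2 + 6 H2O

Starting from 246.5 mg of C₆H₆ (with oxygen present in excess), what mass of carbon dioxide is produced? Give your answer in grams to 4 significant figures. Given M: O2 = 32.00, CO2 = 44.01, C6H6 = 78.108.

Convert: 246.5 mg = 0.24650 g.
n(C6H6) = 0.24650 g / 78.108 g/mol = 0.0031559 mol.
From the equation the C6H6:CO2 mole ratio is 2:12, so n(CO2) = 0.0031559 × 12/2 = 0.018935 mol.
Mass of CO2 = 0.018935 mol × 44.01 g/mol = 0.83334 g.

0.8333 g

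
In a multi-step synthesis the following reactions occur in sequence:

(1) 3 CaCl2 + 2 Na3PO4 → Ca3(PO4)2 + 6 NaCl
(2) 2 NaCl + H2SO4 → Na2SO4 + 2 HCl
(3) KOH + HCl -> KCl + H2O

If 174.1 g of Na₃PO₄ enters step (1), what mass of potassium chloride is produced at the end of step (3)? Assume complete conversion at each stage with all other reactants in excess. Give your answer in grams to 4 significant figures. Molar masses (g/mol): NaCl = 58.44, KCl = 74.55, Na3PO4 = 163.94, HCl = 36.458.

n(Na3PO4) = 174.1 / 163.94 = 1.0620 mol.
Reaction (1): Na3PO4→NaCl ratio 2:6 ⇒ n(NaCl) = 3.1859 mol.
Reaction (2): NaCl→HCl ratio 2:2 ⇒ n(HCl) = 3.1859 mol.
Reaction (3): HCl→KCl ratio 1:1 ⇒ n(KCl) = 3.1859 mol.
Mass of KCl = 3.1859 × 74.55 = 237.51 g.

237.5 g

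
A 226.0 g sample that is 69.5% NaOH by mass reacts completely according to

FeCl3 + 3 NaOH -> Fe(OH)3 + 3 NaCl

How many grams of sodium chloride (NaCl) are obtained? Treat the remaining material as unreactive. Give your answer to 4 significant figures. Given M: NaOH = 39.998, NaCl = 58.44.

229.5 g

Mass of pure NaOH = 226.0 g × 0.695 = 157.07 g.
n(NaOH) = 157.07 g / 39.998 g/mol = 3.9269 mol.
From the equation the NaOH:NaCl mole ratio is 3:3, so n(NaCl) = 3.9269 × 3/3 = 3.9269 mol.
Mass of NaCl = 3.9269 mol × 58.44 g/mol = 229.49 g.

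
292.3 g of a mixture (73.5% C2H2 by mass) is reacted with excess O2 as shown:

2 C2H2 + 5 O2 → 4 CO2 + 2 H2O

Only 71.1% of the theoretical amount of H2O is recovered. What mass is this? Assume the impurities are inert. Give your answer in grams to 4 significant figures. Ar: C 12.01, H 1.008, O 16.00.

Pure C2H2 available = 292.3 g × 0.735 = 214.84 g.
M(C2H2) = 2(12.01) + 2(1.008) = 26.036 g/mol.
M(H2O) = 2(1.008) + 16.00 = 18.016 g/mol.
n(C2H2) = 214.84 g / 26.036 g/mol = 8.2517 mol.
From the equation the C2H2:H2O mole ratio is 2:2, so n(H2O) = 8.2517 × 2/2 = 8.2517 mol.
Mass of H2O = 8.2517 mol × 18.016 g/mol = 148.66 g.
Actual mass collected = 148.66 g × 0.711 = 105.70 g.

105.7 g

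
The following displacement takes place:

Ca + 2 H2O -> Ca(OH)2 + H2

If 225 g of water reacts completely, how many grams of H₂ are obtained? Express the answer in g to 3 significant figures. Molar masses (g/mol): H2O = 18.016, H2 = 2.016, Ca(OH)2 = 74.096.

12.6 g

n(H2O) = 225.0 g / 18.016 g/mol = 12.49 mol.
From the equation the H2O:H2 mole ratio is 2:1, so n(H2) = 12.49 × 1/2 = 6.244 mol.
Mass of H2 = 6.244 mol × 2.016 g/mol = 12.59 g.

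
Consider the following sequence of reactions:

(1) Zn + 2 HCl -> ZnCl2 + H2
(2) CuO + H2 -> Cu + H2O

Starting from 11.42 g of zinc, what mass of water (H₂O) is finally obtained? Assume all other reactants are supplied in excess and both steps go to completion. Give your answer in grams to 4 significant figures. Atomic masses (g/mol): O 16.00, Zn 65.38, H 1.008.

3.147 g

M(Zn) = 65.38 g/mol.
M(H2O) = 2(1.008) + 16.00 = 18.016 g/mol.
n(Zn) = 11.420 / 65.38 = 0.17467 mol.
Step 1 gives a 1:1 ratio of Zn to H2, so n(H2) = 0.17467 mol.
In step 2 the H2:H2O ratio is 1:1, so n(H2O) = 0.17467 mol.
Mass of H2O = 0.17467 × 18.016 = 3.1469 g.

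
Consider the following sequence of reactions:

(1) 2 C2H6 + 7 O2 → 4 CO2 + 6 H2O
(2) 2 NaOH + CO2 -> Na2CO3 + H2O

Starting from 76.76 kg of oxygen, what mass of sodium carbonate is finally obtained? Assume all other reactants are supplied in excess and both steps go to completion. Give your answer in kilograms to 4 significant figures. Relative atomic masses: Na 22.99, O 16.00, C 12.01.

M(O2) = 2(16.00) = 32.00 g/mol.
M(Na2CO3) = 2(22.99) + 12.01 + 3(16.00) = 105.99 g/mol.
76.76 kg = 76760 g.
n(O2) = 76760 / 32.00 = 2398.8 mol.
Step 1 gives a 7:4 ratio of O2 to CO2, so n(CO2) = 1370.7 mol.
In step 2 the CO2:Na2CO3 ratio is 1:1, so n(Na2CO3) = 1370.7 mol.
Mass of Na2CO3 = 1370.7 × 105.99 = 145280 g = 145.3 kg.

145.3 kg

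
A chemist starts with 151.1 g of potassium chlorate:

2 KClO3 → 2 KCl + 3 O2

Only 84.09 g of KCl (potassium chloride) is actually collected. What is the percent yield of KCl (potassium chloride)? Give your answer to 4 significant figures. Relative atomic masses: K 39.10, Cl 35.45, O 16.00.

M(KClO3) = 39.10 + 35.45 + 3(16.00) = 122.55 g/mol.
M(KCl) = 39.10 + 35.45 = 74.55 g/mol.
n(KClO3) = 151.10 g / 122.55 g/mol = 1.2330 mol.
From the equation the KClO3:KCl mole ratio is 2:2, so n(KCl) = 1.2330 × 2/2 = 1.2330 mol.
Mass of KCl = 1.2330 mol × 74.55 g/mol = 91.918 g.
This is the theoretical yield. Percent yield = 84.09 g / 91.918 g × 100% = 91.484%.

91.48 %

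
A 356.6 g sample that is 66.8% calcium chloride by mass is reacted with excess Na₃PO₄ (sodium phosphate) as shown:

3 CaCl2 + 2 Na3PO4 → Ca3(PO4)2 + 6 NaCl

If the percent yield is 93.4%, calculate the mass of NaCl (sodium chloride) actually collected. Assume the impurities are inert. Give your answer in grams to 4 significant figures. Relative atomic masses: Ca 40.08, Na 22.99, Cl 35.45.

Pure CaCl2 available = 356.6 g × 0.668 = 238.21 g.
M(CaCl2) = 40.08 + 2(35.45) = 110.98 g/mol.
M(NaCl) = 22.99 + 35.45 = 58.44 g/mol.
n(CaCl2) = 238.21 g / 110.98 g/mol = 2.1464 mol.
From the equation the CaCl2:NaCl mole ratio is 3:6, so n(NaCl) = 2.1464 × 6/3 = 4.2928 mol.
Mass of NaCl = 4.2928 mol × 58.44 g/mol = 250.87 g.
Actual mass collected = 250.87 g × 0.934 = 234.32 g.

234.3 g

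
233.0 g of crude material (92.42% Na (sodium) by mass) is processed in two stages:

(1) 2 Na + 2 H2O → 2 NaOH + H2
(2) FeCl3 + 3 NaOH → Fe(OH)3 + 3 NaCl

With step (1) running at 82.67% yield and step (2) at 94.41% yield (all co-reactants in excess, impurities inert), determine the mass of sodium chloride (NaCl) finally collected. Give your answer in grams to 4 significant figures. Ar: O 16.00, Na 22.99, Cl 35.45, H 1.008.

Pure Na = 233.0 × 0.9242 = 215.34 g.
M(Na) = 22.99 g/mol.
M(NaCl) = 22.99 + 35.45 = 58.44 g/mol.
n(Na) = 215.34 / 22.99 = 9.3666 mol.
Step 1 (Na:NaOH = 2:2): theoretical n(NaOH) = 9.3666 mol; at 82.67% yield, n(NaOH) = 7.7434 mol.
Step 2 (NaOH:NaCl = 3:3): theoretical n(NaCl) = 7.7434 mol, so theoretical mass = 7.7434 × 58.44 = 452.52 g.
At 94.41% yield, actual mass of NaCl = 452.52 × 0.9441 = 427.23 g.

427.2 g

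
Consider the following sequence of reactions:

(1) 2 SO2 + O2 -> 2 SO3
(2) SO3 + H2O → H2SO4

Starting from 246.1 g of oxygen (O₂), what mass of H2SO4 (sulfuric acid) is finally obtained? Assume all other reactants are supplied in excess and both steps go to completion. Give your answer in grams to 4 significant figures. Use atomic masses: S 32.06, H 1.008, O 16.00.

1509 g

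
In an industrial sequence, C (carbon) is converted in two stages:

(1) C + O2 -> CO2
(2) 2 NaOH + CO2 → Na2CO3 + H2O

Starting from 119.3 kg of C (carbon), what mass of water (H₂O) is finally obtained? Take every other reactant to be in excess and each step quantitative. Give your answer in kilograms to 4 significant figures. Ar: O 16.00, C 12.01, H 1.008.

M(C) = 12.01 g/mol.
M(H2O) = 2(1.008) + 16.00 = 18.016 g/mol.
119.3 kg = 119300 g.
n(C) = 119300 / 12.01 = 9933.4 mol.
Step 1 gives a 1:1 ratio of C to CO2, so n(CO2) = 9933.4 mol.
In step 2 the CO2:H2O ratio is 1:1, so n(H2O) = 9933.4 mol.
Mass of H2O = 9933.4 × 18.016 = 178960 g = 179.0 kg.

179.0 kg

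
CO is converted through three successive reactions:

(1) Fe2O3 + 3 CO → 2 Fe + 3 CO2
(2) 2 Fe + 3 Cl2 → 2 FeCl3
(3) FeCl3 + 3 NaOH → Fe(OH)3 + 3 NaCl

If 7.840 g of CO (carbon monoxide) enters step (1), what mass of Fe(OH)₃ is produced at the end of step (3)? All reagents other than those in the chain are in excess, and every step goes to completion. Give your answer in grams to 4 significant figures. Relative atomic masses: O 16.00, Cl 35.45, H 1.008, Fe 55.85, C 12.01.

19.94 g

M(CO) = 12.01 + 16.00 = 28.01 g/mol.
M(Fe(OH)3) = 55.85 + 3(16.00) + 3(1.008) = 106.874 g/mol.
n(CO) = 7.840 / 28.01 = 0.27990 mol.
Reaction (1): CO→Fe ratio 3:2 ⇒ n(Fe) = 0.18660 mol.
Reaction (2): Fe→FeCl3 ratio 2:2 ⇒ n(FeCl3) = 0.18660 mol.
Reaction (3): FeCl3→Fe(OH)3 ratio 1:1 ⇒ n(Fe(OH)3) = 0.18660 mol.
Mass of Fe(OH)3 = 0.18660 × 106.874 = 19.943 g.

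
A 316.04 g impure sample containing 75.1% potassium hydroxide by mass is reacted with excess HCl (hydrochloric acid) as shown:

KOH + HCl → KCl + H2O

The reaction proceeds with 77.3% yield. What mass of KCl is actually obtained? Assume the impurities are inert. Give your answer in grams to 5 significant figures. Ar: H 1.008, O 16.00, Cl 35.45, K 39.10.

Pure KOH available = 316.04 g × 0.751 = 237.346 g.
M(KOH) = 39.10 + 16.00 + 1.008 = 56.108 g/mol.
M(KCl) = 39.10 + 35.45 = 74.55 g/mol.
n(KOH) = 237.346 g / 56.108 g/mol = 4.23016 mol.
From the equation the KOH:KCl mole ratio is 1:1, so n(KCl) = 4.23016 × 1/1 = 4.23016 mol.
Mass of KCl = 4.23016 mol × 74.55 g/mol = 315.359 g.
Actual mass collected = 315.359 g × 0.773 = 243.772 g.

243.77 g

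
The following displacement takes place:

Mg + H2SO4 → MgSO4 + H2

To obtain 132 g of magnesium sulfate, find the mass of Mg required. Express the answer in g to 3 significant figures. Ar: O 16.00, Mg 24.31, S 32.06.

26.7 g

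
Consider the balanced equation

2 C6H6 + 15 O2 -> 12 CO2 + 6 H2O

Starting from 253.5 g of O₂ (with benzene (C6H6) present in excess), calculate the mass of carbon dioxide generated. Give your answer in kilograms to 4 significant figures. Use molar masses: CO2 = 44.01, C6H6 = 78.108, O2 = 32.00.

0.2789 kg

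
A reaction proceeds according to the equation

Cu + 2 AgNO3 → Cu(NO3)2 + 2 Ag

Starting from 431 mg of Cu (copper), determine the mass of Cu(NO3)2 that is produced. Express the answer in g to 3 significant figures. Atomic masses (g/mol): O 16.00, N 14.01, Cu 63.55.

M(Cu) = 63.55 g/mol.
M(Cu(NO3)2) = 63.55 + 2(14.01) + 6(16.00) = 187.57 g/mol.
Convert: 431 mg = 0.4310 g.
n(Cu) = 0.4310 g / 63.55 g/mol = 0.006782 mol.
From the equation the Cu:Cu(NO3)2 mole ratio is 1:1, so n(Cu(NO3)2) = 0.006782 × 1/1 = 0.006782 mol.
Mass of Cu(NO3)2 = 0.006782 mol × 187.57 g/mol = 1.272 g.

1.27 g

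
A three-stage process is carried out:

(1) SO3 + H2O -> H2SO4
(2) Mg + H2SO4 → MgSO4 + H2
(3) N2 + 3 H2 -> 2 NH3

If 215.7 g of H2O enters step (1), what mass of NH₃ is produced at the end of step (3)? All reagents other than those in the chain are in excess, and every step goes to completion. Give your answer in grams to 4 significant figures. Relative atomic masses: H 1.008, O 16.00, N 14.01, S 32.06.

M(H2O) = 2(1.008) + 16.00 = 18.016 g/mol.
M(NH3) = 14.01 + 3(1.008) = 17.034 g/mol.
n(H2O) = 215.7 / 18.016 = 11.973 mol.
Reaction (1): H2O→H2SO4 ratio 1:1 ⇒ n(H2SO4) = 11.973 mol.
Reaction (2): H2SO4→H2 ratio 1:1 ⇒ n(H2) = 11.973 mol.
Reaction (3): H2→NH3 ratio 3:2 ⇒ n(NH3) = 7.9818 mol.
Mass of NH3 = 7.9818 × 17.034 = 135.96 g.

136.0 g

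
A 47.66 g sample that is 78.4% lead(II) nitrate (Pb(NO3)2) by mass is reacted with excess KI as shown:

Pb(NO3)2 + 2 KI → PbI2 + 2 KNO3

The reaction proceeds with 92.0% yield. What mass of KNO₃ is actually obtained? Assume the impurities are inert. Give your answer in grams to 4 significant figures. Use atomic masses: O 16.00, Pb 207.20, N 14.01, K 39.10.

Pure Pb(NO3)2 available = 47.66 g × 0.784 = 37.365 g.
M(Pb(NO3)2) = 207.20 + 2(14.01) + 6(16.00) = 331.22 g/mol.
M(KNO3) = 39.10 + 14.01 + 3(16.00) = 101.11 g/mol.
n(Pb(NO3)2) = 37.365 g / 331.22 g/mol = 0.11281 mol.
From the equation the Pb(NO3)2:KNO3 mole ratio is 1:2, so n(KNO3) = 0.11281 × 2/1 = 0.22562 mol.
Mass of KNO3 = 0.22562 mol × 101.11 g/mol = 22.813 g.
Actual mass collected = 22.813 g × 0.920 = 20.988 g.

20.99 g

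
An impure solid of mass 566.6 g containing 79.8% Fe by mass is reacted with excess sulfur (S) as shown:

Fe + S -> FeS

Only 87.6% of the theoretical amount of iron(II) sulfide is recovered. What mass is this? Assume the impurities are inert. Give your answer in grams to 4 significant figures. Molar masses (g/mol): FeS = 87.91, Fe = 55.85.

623.4 g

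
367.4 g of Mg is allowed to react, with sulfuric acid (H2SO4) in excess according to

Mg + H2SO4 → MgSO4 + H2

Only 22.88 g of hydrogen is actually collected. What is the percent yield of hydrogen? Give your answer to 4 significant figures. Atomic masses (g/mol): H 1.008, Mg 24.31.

M(Mg) = 24.31 g/mol.
M(H2) = 2(1.008) = 2.016 g/mol.
n(Mg) = 367.40 g / 24.31 g/mol = 15.113 mol.
From the equation the Mg:H2 mole ratio is 1:1, so n(H2) = 15.113 × 1/1 = 15.113 mol.
Mass of H2 = 15.113 mol × 2.016 g/mol = 30.468 g.
This is the theoretical yield. Percent yield = 22.88 g / 30.468 g × 100% = 75.095%.

75.10 %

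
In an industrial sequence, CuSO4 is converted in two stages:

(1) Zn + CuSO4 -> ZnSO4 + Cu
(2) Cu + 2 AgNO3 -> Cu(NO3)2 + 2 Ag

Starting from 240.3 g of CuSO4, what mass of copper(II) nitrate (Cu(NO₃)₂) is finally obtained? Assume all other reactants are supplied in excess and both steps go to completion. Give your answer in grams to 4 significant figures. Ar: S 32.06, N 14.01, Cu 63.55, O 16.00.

282.4 g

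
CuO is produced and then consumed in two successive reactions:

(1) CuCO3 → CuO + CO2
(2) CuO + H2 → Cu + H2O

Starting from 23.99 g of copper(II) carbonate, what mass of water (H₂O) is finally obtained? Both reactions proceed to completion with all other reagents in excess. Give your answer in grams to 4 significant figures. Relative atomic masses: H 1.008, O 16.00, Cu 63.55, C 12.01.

M(CuCO3) = 63.55 + 12.01 + 3(16.00) = 123.56 g/mol.
M(H2O) = 2(1.008) + 16.00 = 18.016 g/mol.
n(CuCO3) = 23.990 / 123.56 = 0.19416 mol.
Step 1 gives a 1:1 ratio of CuCO3 to CuO, so n(CuO) = 0.19416 mol.
In step 2 the CuO:H2O ratio is 1:1, so n(H2O) = 0.19416 mol.
Mass of H2O = 0.19416 × 18.016 = 3.4979 g.

3.498 g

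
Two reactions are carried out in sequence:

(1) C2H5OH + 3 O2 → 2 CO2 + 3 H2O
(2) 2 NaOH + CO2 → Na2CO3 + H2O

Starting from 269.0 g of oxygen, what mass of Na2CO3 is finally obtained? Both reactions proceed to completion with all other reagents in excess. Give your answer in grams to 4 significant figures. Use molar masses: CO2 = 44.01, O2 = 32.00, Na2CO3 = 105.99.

594.0 g

n(O2) = 269.00 / 32.00 = 8.4062 mol.
Step 1 gives a 3:2 ratio of O2 to CO2, so n(CO2) = 5.6042 mol.
In step 2 the CO2:Na2CO3 ratio is 1:1, so n(Na2CO3) = 5.6042 mol.
Mass of Na2CO3 = 5.6042 × 105.99 = 593.99 g.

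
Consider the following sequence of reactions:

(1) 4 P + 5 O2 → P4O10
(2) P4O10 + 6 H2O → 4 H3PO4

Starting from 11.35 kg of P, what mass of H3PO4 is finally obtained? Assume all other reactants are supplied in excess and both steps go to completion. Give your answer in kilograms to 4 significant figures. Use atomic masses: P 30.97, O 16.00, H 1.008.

M(P) = 30.97 g/mol.
M(H3PO4) = 3(1.008) + 30.97 + 4(16.00) = 97.994 g/mol.
11.35 kg = 11350 g.
n(P) = 11350 / 30.97 = 366.48 mol.
Step 1 gives a 4:1 ratio of P to P4O10, so n(P4O10) = 91.621 mol.
In step 2 the P4O10:H3PO4 ratio is 1:4, so n(H3PO4) = 366.48 mol.
Mass of H3PO4 = 366.48 × 97.994 = 35913 g = 35.91 kg.

35.91 kg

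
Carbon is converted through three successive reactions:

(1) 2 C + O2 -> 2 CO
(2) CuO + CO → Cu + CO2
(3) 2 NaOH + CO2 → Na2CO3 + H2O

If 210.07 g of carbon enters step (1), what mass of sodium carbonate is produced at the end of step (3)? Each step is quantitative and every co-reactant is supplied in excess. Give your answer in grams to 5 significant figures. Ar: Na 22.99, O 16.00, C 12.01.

M(C) = 12.01 g/mol.
M(Na2CO3) = 2(22.99) + 12.01 + 3(16.00) = 105.99 g/mol.
n(C) = 210.07 / 12.01 = 17.4913 mol.
Reaction (1): C→CO ratio 2:2 ⇒ n(CO) = 17.4913 mol.
Reaction (2): CO→CO2 ratio 1:1 ⇒ n(CO2) = 17.4913 mol.
Reaction (3): CO2→Na2CO3 ratio 1:1 ⇒ n(Na2CO3) = 17.4913 mol.
Mass of Na2CO3 = 17.4913 × 105.99 = 1853.90 g.

1853.9 g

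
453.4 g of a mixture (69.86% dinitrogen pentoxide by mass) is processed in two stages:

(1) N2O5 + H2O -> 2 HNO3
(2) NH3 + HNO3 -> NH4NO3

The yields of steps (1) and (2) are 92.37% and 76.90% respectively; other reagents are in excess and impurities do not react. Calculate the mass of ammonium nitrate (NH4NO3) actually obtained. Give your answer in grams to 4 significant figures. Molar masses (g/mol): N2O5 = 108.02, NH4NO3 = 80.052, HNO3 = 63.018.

333.5 g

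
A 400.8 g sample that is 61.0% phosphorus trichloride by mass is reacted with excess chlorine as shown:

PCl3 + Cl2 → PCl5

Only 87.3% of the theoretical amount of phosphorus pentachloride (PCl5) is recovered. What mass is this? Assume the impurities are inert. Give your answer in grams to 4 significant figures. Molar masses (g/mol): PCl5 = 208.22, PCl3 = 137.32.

Pure PCl3 available = 400.8 g × 0.610 = 244.49 g.
n(PCl3) = 244.49 g / 137.32 g/mol = 1.7804 mol.
From the equation the PCl3:PCl5 mole ratio is 1:1, so n(PCl5) = 1.7804 × 1/1 = 1.7804 mol.
Mass of PCl5 = 1.7804 mol × 208.22 g/mol = 370.72 g.
Actual mass collected = 370.72 g × 0.873 = 323.64 g.

323.6 g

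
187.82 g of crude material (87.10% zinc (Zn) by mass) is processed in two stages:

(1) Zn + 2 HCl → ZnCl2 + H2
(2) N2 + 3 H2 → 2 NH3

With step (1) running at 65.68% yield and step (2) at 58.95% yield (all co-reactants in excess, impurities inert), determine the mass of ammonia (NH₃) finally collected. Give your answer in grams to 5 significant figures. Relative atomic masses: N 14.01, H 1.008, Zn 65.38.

Pure Zn = 187.82 × 0.8710 = 163.591 g.
M(Zn) = 65.38 g/mol.
M(NH3) = 14.01 + 3(1.008) = 17.034 g/mol.
n(Zn) = 163.591 / 65.38 = 2.50216 mol.
Step 1 (Zn:H2 = 1:1): theoretical n(H2) = 2.50216 mol; at 65.68% yield, n(H2) = 1.64342 mol.
Step 2 (H2:NH3 = 3:2): theoretical n(NH3) = 1.09561 mol, so theoretical mass = 1.09561 × 17.034 = 18.6627 g.
At 58.95% yield, actual mass of NH3 = 18.6627 × 0.5895 = 11.0016 g.

11.002 g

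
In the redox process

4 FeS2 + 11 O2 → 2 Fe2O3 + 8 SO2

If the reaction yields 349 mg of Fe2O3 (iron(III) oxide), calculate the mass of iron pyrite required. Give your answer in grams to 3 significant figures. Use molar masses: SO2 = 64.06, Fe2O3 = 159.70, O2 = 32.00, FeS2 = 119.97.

0.524 g

Convert: 349 mg = 0.3490 g.
n(Fe2O3) = 0.3490 g / 159.70 g/mol = 0.002185 mol.
From the equation the Fe2O3:FeS2 mole ratio is 2:4, so n(FeS2) = 0.002185 × 4/2 = 0.004371 mol.
Mass of FeS2 = 0.004371 mol × 119.97 g/mol = 0.5244 g.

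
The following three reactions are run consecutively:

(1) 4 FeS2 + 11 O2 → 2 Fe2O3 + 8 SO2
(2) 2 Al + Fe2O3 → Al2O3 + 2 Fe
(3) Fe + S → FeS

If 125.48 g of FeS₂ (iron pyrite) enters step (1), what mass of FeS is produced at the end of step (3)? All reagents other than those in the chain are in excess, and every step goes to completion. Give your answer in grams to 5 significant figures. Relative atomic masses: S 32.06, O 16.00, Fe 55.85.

M(FeS2) = 55.85 + 2(32.06) = 119.97 g/mol.
M(FeS) = 55.85 + 32.06 = 87.91 g/mol.
n(FeS2) = 125.48 / 119.97 = 1.04593 mol.
Reaction (1): FeS2→Fe2O3 ratio 4:2 ⇒ n(Fe2O3) = 0.522964 mol.
Reaction (2): Fe2O3→Fe ratio 1:2 ⇒ n(Fe) = 1.04593 mol.
Reaction (3): Fe→FeS ratio 1:1 ⇒ n(FeS) = 1.04593 mol.
Mass of FeS = 1.04593 × 87.91 = 91.9475 g.

91.948 g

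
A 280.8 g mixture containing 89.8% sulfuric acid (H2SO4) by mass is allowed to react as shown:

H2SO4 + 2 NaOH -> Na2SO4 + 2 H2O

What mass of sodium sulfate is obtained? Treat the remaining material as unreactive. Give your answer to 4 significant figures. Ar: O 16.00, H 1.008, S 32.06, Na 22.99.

365.2 g

Mass of pure H2SO4 = 280.8 g × 0.898 = 252.16 g.
M(H2SO4) = 2(1.008) + 32.06 + 4(16.00) = 98.076 g/mol.
M(Na2SO4) = 2(22.99) + 32.06 + 4(16.00) = 142.04 g/mol.
n(H2SO4) = 252.16 g / 98.076 g/mol = 2.5711 mol.
From the equation the H2SO4:Na2SO4 mole ratio is 1:1, so n(Na2SO4) = 2.5711 × 1/1 = 2.5711 mol.
Mass of Na2SO4 = 2.5711 mol × 142.04 g/mol = 365.19 g.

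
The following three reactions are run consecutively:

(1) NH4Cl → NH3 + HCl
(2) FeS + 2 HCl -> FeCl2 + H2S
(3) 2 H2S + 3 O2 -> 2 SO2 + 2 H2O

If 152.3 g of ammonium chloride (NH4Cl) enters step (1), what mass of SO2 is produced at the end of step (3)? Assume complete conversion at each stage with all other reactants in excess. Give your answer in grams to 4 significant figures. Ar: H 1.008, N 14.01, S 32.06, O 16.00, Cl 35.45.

M(NH4Cl) = 14.01 + 4(1.008) + 35.45 = 53.492 g/mol.
M(SO2) = 32.06 + 2(16.00) = 64.06 g/mol.
n(NH4Cl) = 152.3 / 53.492 = 2.8472 mol.
Reaction (1): NH4Cl→HCl ratio 1:1 ⇒ n(HCl) = 2.8472 mol.
Reaction (2): HCl→H2S ratio 2:1 ⇒ n(H2S) = 1.4236 mol.
Reaction (3): H2S→SO2 ratio 2:2 ⇒ n(SO2) = 1.4236 mol.
Mass of SO2 = 1.4236 × 64.06 = 91.194 g.

91.19 g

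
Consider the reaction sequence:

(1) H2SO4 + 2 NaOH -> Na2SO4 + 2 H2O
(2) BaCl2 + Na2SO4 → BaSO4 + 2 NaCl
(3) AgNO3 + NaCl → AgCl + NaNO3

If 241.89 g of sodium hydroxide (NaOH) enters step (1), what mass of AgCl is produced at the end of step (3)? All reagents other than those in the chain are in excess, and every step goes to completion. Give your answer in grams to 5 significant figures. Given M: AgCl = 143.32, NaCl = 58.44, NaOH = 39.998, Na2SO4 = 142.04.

866.74 g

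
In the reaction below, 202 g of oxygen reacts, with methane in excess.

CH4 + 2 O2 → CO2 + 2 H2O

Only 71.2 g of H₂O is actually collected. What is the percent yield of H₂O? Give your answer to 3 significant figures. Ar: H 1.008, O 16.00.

M(O2) = 2(16.00) = 32.00 g/mol.
M(H2O) = 2(1.008) + 16.00 = 18.016 g/mol.
n(O2) = 202.0 g / 32.00 g/mol = 6.312 mol.
From the equation the O2:H2O mole ratio is 2:2, so n(H2O) = 6.312 × 2/2 = 6.312 mol.
Mass of H2O = 6.312 mol × 18.016 g/mol = 113.7 g.
This is the theoretical yield. Percent yield = 71.2 g / 113.7 g × 100% = 62.61%.

62.6 %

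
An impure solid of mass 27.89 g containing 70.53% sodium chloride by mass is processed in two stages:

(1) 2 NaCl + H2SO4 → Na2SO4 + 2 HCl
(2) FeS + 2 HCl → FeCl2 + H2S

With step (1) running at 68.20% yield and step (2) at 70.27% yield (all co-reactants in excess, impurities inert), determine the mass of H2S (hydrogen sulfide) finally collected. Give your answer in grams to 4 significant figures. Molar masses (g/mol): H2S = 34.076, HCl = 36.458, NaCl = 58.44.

2.748 g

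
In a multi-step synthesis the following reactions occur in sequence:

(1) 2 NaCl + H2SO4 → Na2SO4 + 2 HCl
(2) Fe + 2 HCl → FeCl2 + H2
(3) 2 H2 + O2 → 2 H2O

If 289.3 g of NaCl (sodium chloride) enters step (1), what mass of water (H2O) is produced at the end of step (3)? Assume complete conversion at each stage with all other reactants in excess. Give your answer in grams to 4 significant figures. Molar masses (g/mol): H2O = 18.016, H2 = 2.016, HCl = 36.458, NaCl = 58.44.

44.59 g

n(NaCl) = 289.3 / 58.44 = 4.9504 mol.
Reaction (1): NaCl→HCl ratio 2:2 ⇒ n(HCl) = 4.9504 mol.
Reaction (2): HCl→H2 ratio 2:1 ⇒ n(H2) = 2.4752 mol.
Reaction (3): H2→H2O ratio 2:2 ⇒ n(H2O) = 2.4752 mol.
Mass of H2O = 2.4752 × 18.016 = 44.593 g.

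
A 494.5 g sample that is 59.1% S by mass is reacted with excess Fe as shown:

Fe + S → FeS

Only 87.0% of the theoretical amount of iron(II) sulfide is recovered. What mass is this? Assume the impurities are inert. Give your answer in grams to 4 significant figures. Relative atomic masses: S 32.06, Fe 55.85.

697.2 g

Pure S available = 494.5 g × 0.591 = 292.25 g.
M(S) = 32.06 g/mol.
M(FeS) = 55.85 + 32.06 = 87.91 g/mol.
n(S) = 292.25 g / 32.06 g/mol = 9.1157 mol.
From the equation the S:FeS mole ratio is 1:1, so n(FeS) = 9.1157 × 1/1 = 9.1157 mol.
Mass of FeS = 9.1157 mol × 87.91 g/mol = 801.36 g.
Actual mass collected = 801.36 g × 0.870 = 697.18 g.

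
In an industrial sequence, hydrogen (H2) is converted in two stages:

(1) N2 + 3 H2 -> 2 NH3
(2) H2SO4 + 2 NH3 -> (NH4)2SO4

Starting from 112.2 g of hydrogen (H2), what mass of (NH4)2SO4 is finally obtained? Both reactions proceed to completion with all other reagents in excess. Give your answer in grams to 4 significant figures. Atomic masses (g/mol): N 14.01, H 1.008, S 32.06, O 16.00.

M(H2) = 2(1.008) = 2.016 g/mol.
M((NH4)2SO4) = 2(14.01) + 8(1.008) + 32.06 + 4(16.00) = 132.144 g/mol.
n(H2) = 112.20 / 2.016 = 55.655 mol.
Step 1 gives a 3:2 ratio of H2 to NH3, so n(NH3) = 37.103 mol.
In step 2 the NH3:(NH4)2SO4 ratio is 2:1, so n((NH4)2SO4) = 18.552 mol.
Mass of (NH4)2SO4 = 18.552 × 132.144 = 2451.5 g.

2451 g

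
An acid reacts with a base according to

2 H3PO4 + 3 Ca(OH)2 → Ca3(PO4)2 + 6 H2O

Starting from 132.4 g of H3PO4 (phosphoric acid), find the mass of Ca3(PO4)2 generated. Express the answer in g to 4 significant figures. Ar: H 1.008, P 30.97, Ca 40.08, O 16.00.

209.5 g

M(H3PO4) = 3(1.008) + 30.97 + 4(16.00) = 97.994 g/mol.
M(Ca3(PO4)2) = 3(40.08) + 2(30.97) + 8(16.00) = 310.18 g/mol.
n(H3PO4) = 132.40 g / 97.994 g/mol = 1.3511 mol.
From the equation the H3PO4:Ca3(PO4)2 mole ratio is 2:1, so n(Ca3(PO4)2) = 1.3511 × 1/2 = 0.67555 mol.
Mass of Ca3(PO4)2 = 0.67555 mol × 310.18 g/mol = 209.54 g.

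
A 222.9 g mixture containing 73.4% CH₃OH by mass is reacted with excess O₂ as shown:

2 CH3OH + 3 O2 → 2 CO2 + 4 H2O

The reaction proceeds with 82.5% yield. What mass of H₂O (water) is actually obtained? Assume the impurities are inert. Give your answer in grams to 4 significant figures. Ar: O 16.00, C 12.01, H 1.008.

151.8 g

Pure CH3OH available = 222.9 g × 0.734 = 163.61 g.
M(CH3OH) = 12.01 + 4(1.008) + 16.00 = 32.042 g/mol.
M(H2O) = 2(1.008) + 16.00 = 18.016 g/mol.
n(CH3OH) = 163.61 g / 32.042 g/mol = 5.1061 mol.
From the equation the CH3OH:H2O mole ratio is 2:4, so n(H2O) = 5.1061 × 4/2 = 10.212 mol.
Mass of H2O = 10.212 mol × 18.016 g/mol = 183.98 g.
Actual mass collected = 183.98 g × 0.825 = 151.78 g.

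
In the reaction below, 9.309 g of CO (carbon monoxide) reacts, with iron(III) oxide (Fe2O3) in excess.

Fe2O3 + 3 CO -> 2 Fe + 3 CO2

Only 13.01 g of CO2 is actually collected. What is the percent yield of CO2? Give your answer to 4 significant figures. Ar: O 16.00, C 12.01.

M(CO) = 12.01 + 16.00 = 28.01 g/mol.
M(CO2) = 12.01 + 2(16.00) = 44.01 g/mol.
n(CO) = 9.3090 g / 28.01 g/mol = 0.33235 mol.
From the equation the CO:CO2 mole ratio is 3:3, so n(CO2) = 0.33235 × 3/3 = 0.33235 mol.
Mass of CO2 = 0.33235 mol × 44.01 g/mol = 14.627 g.
This is the theoretical yield. Percent yield = 13.01 g / 14.627 g × 100% = 88.948%.

88.95 %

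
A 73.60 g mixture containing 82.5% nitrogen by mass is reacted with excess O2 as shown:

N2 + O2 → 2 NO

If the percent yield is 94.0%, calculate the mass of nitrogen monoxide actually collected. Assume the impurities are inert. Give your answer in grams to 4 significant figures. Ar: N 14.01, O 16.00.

Pure N2 available = 73.60 g × 0.825 = 60.720 g.
M(N2) = 2(14.01) = 28.02 g/mol.
M(NO) = 14.01 + 16.00 = 30.01 g/mol.
n(N2) = 60.720 g / 28.02 g/mol = 2.1670 mol.
From the equation the N2:NO mole ratio is 1:2, so n(NO) = 2.1670 × 2/1 = 4.3340 mol.
Mass of NO = 4.3340 mol × 30.01 g/mol = 130.06 g.
Actual mass collected = 130.06 g × 0.940 = 122.26 g.

122.3 g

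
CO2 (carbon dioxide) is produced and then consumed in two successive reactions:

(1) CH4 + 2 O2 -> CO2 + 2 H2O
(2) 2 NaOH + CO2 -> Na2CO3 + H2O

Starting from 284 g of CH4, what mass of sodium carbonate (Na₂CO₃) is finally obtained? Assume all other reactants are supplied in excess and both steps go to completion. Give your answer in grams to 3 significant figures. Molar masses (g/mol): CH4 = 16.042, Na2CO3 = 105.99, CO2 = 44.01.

n(CH4) = 284.0 / 16.042 = 17.70 mol.
Step 1 gives a 1:1 ratio of CH4 to CO2, so n(CO2) = 17.70 mol.
In step 2 the CO2:Na2CO3 ratio is 1:1, so n(Na2CO3) = 17.70 mol.
Mass of Na2CO3 = 17.70 × 105.99 = 1876 g.

1880 g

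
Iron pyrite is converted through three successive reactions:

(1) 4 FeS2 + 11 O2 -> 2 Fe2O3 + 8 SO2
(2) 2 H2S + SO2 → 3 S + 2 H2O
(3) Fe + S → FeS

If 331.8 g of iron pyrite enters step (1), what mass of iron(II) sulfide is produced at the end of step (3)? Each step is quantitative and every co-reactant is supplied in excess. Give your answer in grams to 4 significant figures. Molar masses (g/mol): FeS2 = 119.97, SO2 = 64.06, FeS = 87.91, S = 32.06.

n(FeS2) = 331.8 / 119.97 = 2.7657 mol.
Reaction (1): FeS2→SO2 ratio 4:8 ⇒ n(SO2) = 5.5314 mol.
Reaction (2): SO2→S ratio 1:3 ⇒ n(S) = 16.594 mol.
Reaction (3): S→FeS ratio 1:1 ⇒ n(FeS) = 16.594 mol.
Mass of FeS = 16.594 × 87.91 = 1458.8 g.

1459 g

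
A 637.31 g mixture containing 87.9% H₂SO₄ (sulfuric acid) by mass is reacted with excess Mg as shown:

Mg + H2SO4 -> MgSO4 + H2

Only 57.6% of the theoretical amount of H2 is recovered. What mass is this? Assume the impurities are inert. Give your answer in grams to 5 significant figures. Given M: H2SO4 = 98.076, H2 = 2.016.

6.6327 g

Pure H2SO4 available = 637.31 g × 0.879 = 560.195 g.
n(H2SO4) = 560.195 g / 98.076 g/mol = 5.71185 mol.
From the equation the H2SO4:H2 mole ratio is 1:1, so n(H2) = 5.71185 × 1/1 = 5.71185 mol.
Mass of H2 = 5.71185 mol × 2.016 g/mol = 11.5151 g.
Actual mass collected = 11.5151 g × 0.576 = 6.63269 g.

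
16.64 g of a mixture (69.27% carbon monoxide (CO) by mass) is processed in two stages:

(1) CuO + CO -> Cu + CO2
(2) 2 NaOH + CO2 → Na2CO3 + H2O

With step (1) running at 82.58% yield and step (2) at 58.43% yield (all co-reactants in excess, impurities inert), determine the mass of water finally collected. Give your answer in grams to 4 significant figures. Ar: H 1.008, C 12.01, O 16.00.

3.577 g

Pure CO = 16.64 × 0.6927 = 11.527 g.
M(CO) = 12.01 + 16.00 = 28.01 g/mol.
M(H2O) = 2(1.008) + 16.00 = 18.016 g/mol.
n(CO) = 11.527 / 28.01 = 0.41151 mol.
Step 1 (CO:CO2 = 1:1): theoretical n(CO2) = 0.41151 mol; at 82.58% yield, n(CO2) = 0.33983 mol.
Step 2 (CO2:H2O = 1:1): theoretical n(H2O) = 0.33983 mol, so theoretical mass = 0.33983 × 18.016 = 6.1224 g.
At 58.43% yield, actual mass of H2O = 6.1224 × 0.5843 = 3.5773 g.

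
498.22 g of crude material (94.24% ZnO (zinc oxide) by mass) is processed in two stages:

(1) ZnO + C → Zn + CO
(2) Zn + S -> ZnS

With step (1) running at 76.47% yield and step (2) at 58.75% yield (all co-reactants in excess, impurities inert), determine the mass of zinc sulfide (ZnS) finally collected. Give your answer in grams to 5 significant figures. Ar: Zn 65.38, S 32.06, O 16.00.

Pure ZnO = 498.22 × 0.9424 = 469.523 g.
M(ZnO) = 65.38 + 16.00 = 81.38 g/mol.
M(ZnS) = 65.38 + 32.06 = 97.44 g/mol.
n(ZnO) = 469.523 / 81.38 = 5.76951 mol.
Step 1 (ZnO:Zn = 1:1): theoretical n(Zn) = 5.76951 mol; at 76.47% yield, n(Zn) = 4.41194 mol.
Step 2 (Zn:ZnS = 1:1): theoretical n(ZnS) = 4.41194 mol, so theoretical mass = 4.41194 × 97.44 = 429.900 g.
At 58.75% yield, actual mass of ZnS = 429.900 × 0.5875 = 252.566 g.

252.57 g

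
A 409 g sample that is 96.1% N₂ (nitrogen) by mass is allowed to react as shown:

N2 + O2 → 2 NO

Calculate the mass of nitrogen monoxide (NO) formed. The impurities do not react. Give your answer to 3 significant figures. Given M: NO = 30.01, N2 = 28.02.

842 g

Mass of pure N2 = 409 g × 0.961 = 393.0 g.
n(N2) = 393.0 g / 28.02 g/mol = 14.03 mol.
From the equation the N2:NO mole ratio is 1:2, so n(NO) = 14.03 × 2/1 = 28.05 mol.
Mass of NO = 28.05 mol × 30.01 g/mol = 841.9 g.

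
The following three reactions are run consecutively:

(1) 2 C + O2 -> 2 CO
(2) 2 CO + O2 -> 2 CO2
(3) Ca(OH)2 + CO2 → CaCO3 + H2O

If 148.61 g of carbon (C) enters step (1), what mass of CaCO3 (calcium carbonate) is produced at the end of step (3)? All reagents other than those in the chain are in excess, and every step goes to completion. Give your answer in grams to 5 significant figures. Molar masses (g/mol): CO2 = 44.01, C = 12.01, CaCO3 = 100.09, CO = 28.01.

n(C) = 148.61 / 12.01 = 12.3739 mol.
Reaction (1): C→CO ratio 2:2 ⇒ n(CO) = 12.3739 mol.
Reaction (2): CO→CO2 ratio 2:2 ⇒ n(CO2) = 12.3739 mol.
Reaction (3): CO2→CaCO3 ratio 1:1 ⇒ n(CaCO3) = 12.3739 mol.
Mass of CaCO3 = 12.3739 × 100.09 = 1238.50 g.

1238.5 g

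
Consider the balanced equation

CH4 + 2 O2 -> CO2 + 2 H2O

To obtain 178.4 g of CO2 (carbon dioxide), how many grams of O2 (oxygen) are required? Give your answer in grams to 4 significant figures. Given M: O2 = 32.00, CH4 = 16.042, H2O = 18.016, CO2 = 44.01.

n(CO2) = 178.40 g / 44.01 g/mol = 4.0536 mol.
From the equation the CO2:O2 mole ratio is 1:2, so n(O2) = 4.0536 × 2/1 = 8.1072 mol.
Mass of O2 = 8.1072 mol × 32.00 g/mol = 259.43 g.

259.4 g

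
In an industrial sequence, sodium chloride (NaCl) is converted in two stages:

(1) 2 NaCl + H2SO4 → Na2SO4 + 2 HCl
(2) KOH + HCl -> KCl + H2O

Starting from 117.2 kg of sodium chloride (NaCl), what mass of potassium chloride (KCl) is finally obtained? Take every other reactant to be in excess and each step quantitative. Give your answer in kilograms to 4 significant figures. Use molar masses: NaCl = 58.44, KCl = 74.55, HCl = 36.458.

149.5 kg

117.2 kg = 117200 g.
n(NaCl) = 117200 / 58.44 = 2005.5 mol.
Step 1 gives a 2:2 ratio of NaCl to HCl, so n(HCl) = 2005.5 mol.
In step 2 the HCl:KCl ratio is 1:1, so n(KCl) = 2005.5 mol.
Mass of KCl = 2005.5 × 74.55 = 149510 g = 149.5 kg.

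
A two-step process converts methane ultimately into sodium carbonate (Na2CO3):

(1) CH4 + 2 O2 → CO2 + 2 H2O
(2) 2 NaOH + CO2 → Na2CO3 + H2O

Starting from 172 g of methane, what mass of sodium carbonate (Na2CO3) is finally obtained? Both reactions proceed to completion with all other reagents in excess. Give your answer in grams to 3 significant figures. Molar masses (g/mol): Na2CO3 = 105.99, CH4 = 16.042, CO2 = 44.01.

n(CH4) = 172.0 / 16.042 = 10.72 mol.
Step 1 gives a 1:1 ratio of CH4 to CO2, so n(CO2) = 10.72 mol.
In step 2 the CO2:Na2CO3 ratio is 1:1, so n(Na2CO3) = 10.72 mol.
Mass of Na2CO3 = 10.72 × 105.99 = 1136 g.

1140 g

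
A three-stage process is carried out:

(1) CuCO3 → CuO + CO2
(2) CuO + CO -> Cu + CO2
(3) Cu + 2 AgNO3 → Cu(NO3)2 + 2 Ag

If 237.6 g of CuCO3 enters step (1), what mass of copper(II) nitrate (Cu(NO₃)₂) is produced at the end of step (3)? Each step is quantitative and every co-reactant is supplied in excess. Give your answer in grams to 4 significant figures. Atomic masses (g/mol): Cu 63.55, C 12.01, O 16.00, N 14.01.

M(CuCO3) = 63.55 + 12.01 + 3(16.00) = 123.56 g/mol.
M(Cu(NO3)2) = 63.55 + 2(14.01) + 6(16.00) = 187.57 g/mol.
n(CuCO3) = 237.6 / 123.56 = 1.9230 mol.
Reaction (1): CuCO3→CuO ratio 1:1 ⇒ n(CuO) = 1.9230 mol.
Reaction (2): CuO→Cu ratio 1:1 ⇒ n(Cu) = 1.9230 mol.
Reaction (3): Cu→Cu(NO3)2 ratio 1:1 ⇒ n(Cu(NO3)2) = 1.9230 mol.
Mass of Cu(NO3)2 = 1.9230 × 187.57 = 360.69 g.

360.7 g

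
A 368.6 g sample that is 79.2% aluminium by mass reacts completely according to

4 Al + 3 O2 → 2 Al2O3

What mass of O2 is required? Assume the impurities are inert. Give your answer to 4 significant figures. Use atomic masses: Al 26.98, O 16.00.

259.7 g

Mass of pure Al = 368.6 g × 0.792 = 291.93 g.
M(Al) = 26.98 g/mol.
M(O2) = 2(16.00) = 32.00 g/mol.
n(Al) = 291.93 g / 26.98 g/mol = 10.820 mol.
From the equation the Al:O2 mole ratio is 4:3, so n(O2) = 10.820 × 3/4 = 8.1152 mol.
Mass of O2 = 8.1152 mol × 32.00 g/mol = 259.69 g.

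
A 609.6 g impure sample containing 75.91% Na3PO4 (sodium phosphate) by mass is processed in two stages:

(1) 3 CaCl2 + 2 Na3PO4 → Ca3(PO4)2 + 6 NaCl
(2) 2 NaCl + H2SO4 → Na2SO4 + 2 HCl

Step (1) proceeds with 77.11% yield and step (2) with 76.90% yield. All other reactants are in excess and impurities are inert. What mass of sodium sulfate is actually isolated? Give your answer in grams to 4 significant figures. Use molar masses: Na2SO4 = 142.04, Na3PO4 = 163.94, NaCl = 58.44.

356.6 g

Pure Na3PO4 = 609.6 × 0.7591 = 462.75 g.
n(Na3PO4) = 462.75 / 163.94 = 2.8227 mol.
Step 1 (Na3PO4:NaCl = 2:6): theoretical n(NaCl) = 8.4680 mol; at 77.11% yield, n(NaCl) = 6.5297 mol.
Step 2 (NaCl:Na2SO4 = 2:1): theoretical n(Na2SO4) = 3.2648 mol, so theoretical mass = 3.2648 × 142.04 = 463.74 g.
At 76.90% yield, actual mass of Na2SO4 = 463.74 × 0.7690 = 356.61 g.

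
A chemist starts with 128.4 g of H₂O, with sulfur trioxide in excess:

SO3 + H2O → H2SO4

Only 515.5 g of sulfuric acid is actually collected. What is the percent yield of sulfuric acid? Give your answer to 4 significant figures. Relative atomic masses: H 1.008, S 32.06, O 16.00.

73.75 %

M(H2O) = 2(1.008) + 16.00 = 18.016 g/mol.
M(H2SO4) = 2(1.008) + 32.06 + 4(16.00) = 98.076 g/mol.
n(H2O) = 128.40 g / 18.016 g/mol = 7.1270 mol.
From the equation the H2O:H2SO4 mole ratio is 1:1, so n(H2SO4) = 7.1270 × 1/1 = 7.1270 mol.
Mass of H2SO4 = 7.1270 mol × 98.076 g/mol = 698.99 g.
This is the theoretical yield. Percent yield = 515.5 g / 698.99 g × 100% = 73.750%.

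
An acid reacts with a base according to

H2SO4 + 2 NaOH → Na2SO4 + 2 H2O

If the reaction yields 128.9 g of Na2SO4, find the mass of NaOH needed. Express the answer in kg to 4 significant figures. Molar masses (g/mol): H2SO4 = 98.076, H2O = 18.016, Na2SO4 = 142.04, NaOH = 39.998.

0.07260 kg

n(Na2SO4) = 128.90 g / 142.04 g/mol = 0.90749 mol.
From the equation the Na2SO4:NaOH mole ratio is 1:2, so n(NaOH) = 0.90749 × 2/1 = 1.8150 mol.
Mass of NaOH = 1.8150 mol × 39.998 g/mol = 72.596 g.
Converting to kg: 72.596 g = 0.07260 kg.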